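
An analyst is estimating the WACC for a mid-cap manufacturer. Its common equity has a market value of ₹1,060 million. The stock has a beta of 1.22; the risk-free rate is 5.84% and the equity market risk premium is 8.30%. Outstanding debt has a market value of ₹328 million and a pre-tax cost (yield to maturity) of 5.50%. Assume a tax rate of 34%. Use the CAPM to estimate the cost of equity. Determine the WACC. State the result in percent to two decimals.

Cost of equity via CAPM: Re = 5.84% + 1.22 × 8.3% = 15.9660%.
Total capital V = 1060 + 328 = 1388.
Equity: weight = 1060/1388 = 0.7637; cost = 15.966%.
Debt: weight = 328/1388 = 0.2363; after-tax cost = 5.5% × (1 − 34%) = 3.6300%.
WACC = 0.7637 × 15.9660% + 0.2363 × 3.6300% = 13.0509%.

13.05%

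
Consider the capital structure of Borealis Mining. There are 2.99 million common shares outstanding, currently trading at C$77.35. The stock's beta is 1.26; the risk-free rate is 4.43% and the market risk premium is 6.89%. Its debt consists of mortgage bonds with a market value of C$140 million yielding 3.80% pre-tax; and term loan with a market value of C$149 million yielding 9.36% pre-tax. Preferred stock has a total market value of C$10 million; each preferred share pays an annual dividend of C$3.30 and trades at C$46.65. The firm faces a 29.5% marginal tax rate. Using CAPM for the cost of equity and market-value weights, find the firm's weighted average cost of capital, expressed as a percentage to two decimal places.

8.41%

Cost of equity via CAPM: Re = 4.43% + 1.26 × 6.89% = 13.1114%.
Cost of preferred: Rp = 3.3 / 46.65 = 7.0740%.
Market value of equity E = 77.35 × 2.99m = 231.2765m.
Total capital V = 231.2765 + 10 + 140 + 149 = 530.2765.
Equity: weight = 231.2765/530.2765 = 0.4361; cost = 13.1114%.
Preferred: weight = 10/530.2765 = 0.0189; cost = 7.074%.
Mortgage bonds: weight = 140/530.2765 = 0.2640; after-tax cost = 3.8% × (1 − 29.5%) = 2.6790%.
Term loan: weight = 149/530.2765 = 0.2810; after-tax cost = 9.36% × (1 − 29.5%) = 6.5988%.
WACC = 0.4361 × 13.1114% + 0.0189 × 7.0740% + 0.2640 × 2.6790% + 0.2810 × 6.5988% = 8.4133%.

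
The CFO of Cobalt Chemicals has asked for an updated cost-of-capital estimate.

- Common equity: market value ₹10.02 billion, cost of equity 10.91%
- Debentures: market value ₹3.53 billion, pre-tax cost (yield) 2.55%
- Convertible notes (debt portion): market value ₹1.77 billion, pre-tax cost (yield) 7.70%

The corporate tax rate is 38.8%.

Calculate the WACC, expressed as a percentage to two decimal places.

8.04%

Total capital V = 10.02 + 3.53 + 1.77 = 15.32.
Equity: weight = 10.02/15.32 = 0.6540; cost = 10.91%.
Debentures: weight = 3.53/15.32 = 0.2304; after-tax cost = 2.55% × (1 − 38.8%) = 1.5606%.
Convertible notes (debt portion): weight = 1.77/15.32 = 0.1155; after-tax cost = 7.7% × (1 − 38.8%) = 4.7124%.
WACC = 0.6540 × 10.9100% + 0.2304 × 1.5606% + 0.1155 × 4.7124% = 8.0397%.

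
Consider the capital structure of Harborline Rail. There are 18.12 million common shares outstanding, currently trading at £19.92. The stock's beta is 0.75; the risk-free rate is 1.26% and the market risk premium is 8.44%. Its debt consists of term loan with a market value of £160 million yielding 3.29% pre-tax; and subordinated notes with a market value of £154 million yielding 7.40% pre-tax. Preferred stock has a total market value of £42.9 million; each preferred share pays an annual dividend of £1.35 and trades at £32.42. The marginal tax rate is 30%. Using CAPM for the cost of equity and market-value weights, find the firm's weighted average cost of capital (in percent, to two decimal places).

5.69%

Cost of equity via CAPM: Re = 1.26% + 0.75 × 8.44% = 7.5900%.
Cost of preferred: Rp = 1.35 / 32.42 = 4.1641%.
Market value of equity E = 19.92 × 18.12m = 360.9504m.
Total capital V = 360.9504 + 42.9 + 160 + 154 = 717.8504.
Equity: weight = 360.9504/717.8504 = 0.5028; cost = 7.59%.
Preferred: weight = 42.9/717.8504 = 0.0598; cost = 4.1641%.
Term loan: weight = 160/717.8504 = 0.2229; after-tax cost = 3.29% × (1 − 30%) = 2.3030%.
Subordinated notes: weight = 154/717.8504 = 0.2145; after-tax cost = 7.4% × (1 − 30%) = 5.1800%.
WACC = 0.5028 × 7.5900% + 0.0598 × 4.1641% + 0.2229 × 2.3030% + 0.2145 × 5.1800% = 5.6898%.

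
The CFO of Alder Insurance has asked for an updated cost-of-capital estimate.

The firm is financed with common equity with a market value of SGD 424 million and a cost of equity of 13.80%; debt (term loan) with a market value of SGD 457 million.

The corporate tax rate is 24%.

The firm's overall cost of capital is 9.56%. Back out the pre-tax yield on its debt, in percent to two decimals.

Total capital V = 424 + 457 = 881.
Equity weight = 424/881 = 0.4813.
Term loan weight = 457/881 = 0.5187.
Equity contribution = 0.4813 × 13.8% = 6.6415%.
Remaining for debt = 9.56% − 6.6415% = 2.9185%.
Rd × (1 − 24%) × 0.5187 = 2.9185%  ⇒  Rd = 7.4029%.

7.40%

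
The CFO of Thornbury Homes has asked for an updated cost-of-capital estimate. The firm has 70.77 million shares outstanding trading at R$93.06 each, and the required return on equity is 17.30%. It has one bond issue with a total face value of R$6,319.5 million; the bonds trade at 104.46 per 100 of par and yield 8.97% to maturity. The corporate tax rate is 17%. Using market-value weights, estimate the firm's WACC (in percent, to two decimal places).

12.37%

Market value of equity E = 93.06 × 70.77m = 6585.8562m. Market value of debt D = 6319.5m × 104.46/100 = 6601.3497m.
Total capital V = 6585.8562 + 6601.3497 = 13187.2059.
Equity: weight = 6585.8562/13187.2059 = 0.4994; cost = 17.3%.
Bonds outstanding: weight = 6601.3497/13187.2059 = 0.5006; after-tax cost = 8.97% × (1 − 17%) = 7.4451%.
WACC = 0.4994 × 17.3000% + 0.5006 × 7.4451% = 12.3668%.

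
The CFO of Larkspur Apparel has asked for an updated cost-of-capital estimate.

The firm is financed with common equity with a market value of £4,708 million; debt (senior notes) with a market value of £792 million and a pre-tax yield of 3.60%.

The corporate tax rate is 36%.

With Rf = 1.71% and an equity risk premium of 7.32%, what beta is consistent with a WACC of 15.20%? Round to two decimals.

2.14

Total capital V = 4708 + 792 = 5500.
Equity weight = 4708/5500 = 0.8560.
Senior notes weight = 792/5500 = 0.1440.
Debt contribution = 0.1440 × 3.6% × (1 − 36%) = 0.3318%.
Required equity contribution = 15.2% − 0.3318% = 14.8682%  ⇒  Re = 17.3694%.
CAPM: 17.3694% = 1.71% + β × 7.32%  ⇒  β = 2.1393.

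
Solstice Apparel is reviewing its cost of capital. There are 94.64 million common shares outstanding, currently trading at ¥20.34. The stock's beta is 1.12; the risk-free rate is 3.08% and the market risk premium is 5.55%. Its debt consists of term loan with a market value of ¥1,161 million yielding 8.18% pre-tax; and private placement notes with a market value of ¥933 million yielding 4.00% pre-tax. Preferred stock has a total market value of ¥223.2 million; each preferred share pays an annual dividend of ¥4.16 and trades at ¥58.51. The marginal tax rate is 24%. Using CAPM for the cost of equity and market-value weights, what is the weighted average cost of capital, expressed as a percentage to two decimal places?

Cost of equity via CAPM: Re = 3.08% + 1.12 × 5.55% = 9.2960%.
Cost of preferred: Rp = 4.16 / 58.51 = 7.1099%.
Market value of equity E = 20.34 × 94.64m = 1924.9776m.
Total capital V = 1924.9776 + 223.2 + 1161 + 933 = 4242.1776.
Equity: weight = 1924.9776/4242.1776 = 0.4538; cost = 9.296%.
Preferred: weight = 223.2/4242.1776 = 0.0526; cost = 7.1099%.
Term loan: weight = 1161/4242.1776 = 0.2737; after-tax cost = 8.18% × (1 − 24%) = 6.2168%.
Private placement notes: weight = 933/4242.1776 = 0.2199; after-tax cost = 4% × (1 − 24%) = 3.0400%.
WACC = 0.4538 × 9.2960% + 0.0526 × 7.1099% + 0.2737 × 6.2168% + 0.2199 × 3.0400% = 6.9624%.

6.96%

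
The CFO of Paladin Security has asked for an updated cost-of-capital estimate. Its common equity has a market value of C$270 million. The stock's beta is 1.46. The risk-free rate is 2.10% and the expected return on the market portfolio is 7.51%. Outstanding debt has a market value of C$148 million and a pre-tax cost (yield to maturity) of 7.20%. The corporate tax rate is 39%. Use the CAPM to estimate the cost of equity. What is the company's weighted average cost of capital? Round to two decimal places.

Market risk premium = 7.51% − 2.1% = 5.41%.
Cost of equity via CAPM: Re = 2.1% + 1.46 × 5.41% = 9.9986%.
Total capital V = 270 + 148 = 418.
Equity: weight = 270/418 = 0.6459; cost = 9.9986%.
Debt: weight = 148/418 = 0.3541; after-tax cost = 7.2% × (1 − 39%) = 4.3920%.
WACC = 0.6459 × 9.9986% + 0.3541 × 4.3920% = 8.0135%.

8.01%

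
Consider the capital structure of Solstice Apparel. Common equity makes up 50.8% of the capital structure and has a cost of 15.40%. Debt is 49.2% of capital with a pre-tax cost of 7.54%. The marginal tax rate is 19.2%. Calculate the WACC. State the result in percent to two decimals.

10.82%

After-tax cost of debt = 7.54% × (1 − 19.2%) = 6.0923%.
WACC = 0.508 × 15.4000% + 0.492 × 6.0923% = 10.8206%.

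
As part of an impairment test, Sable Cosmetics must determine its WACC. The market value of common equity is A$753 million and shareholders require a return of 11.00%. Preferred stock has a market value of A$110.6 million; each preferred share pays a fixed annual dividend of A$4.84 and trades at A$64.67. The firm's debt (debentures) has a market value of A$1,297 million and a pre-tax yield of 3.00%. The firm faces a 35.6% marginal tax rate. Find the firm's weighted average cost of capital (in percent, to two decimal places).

Cost of preferred: Rp = 4.84 / 64.67 = 7.4842%.
Total capital V = 753 + 110.6 + 1297 = 2160.6.
Equity: weight = 753/2160.6 = 0.3485; cost = 11%.
Preferred: weight = 110.6/2160.6 = 0.0512; cost = 7.4842%.
Debentures: weight = 1297/2160.6 = 0.6003; after-tax cost = 3% × (1 − 35.6%) = 1.9320%.
WACC = 0.3485 × 11.0000% + 0.0512 × 7.4842% + 0.6003 × 1.9320% = 5.3765%.

5.38%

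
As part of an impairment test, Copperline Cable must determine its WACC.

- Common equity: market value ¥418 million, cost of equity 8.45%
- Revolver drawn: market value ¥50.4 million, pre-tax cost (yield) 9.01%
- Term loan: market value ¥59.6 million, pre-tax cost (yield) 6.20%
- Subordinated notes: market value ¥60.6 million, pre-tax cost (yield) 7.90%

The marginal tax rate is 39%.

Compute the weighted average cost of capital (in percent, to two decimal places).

Total capital V = 418 + 50.4 + 59.6 + 60.6 = 588.6.
Equity: weight = 418/588.6 = 0.7102; cost = 8.45%.
Revolver drawn: weight = 50.4/588.6 = 0.0856; after-tax cost = 9.01% × (1 − 39%) = 5.4961%.
Term loan: weight = 59.6/588.6 = 0.1013; after-tax cost = 6.2% × (1 − 39%) = 3.7820%.
Subordinated notes: weight = 60.6/588.6 = 0.1030; after-tax cost = 7.9% × (1 − 39%) = 4.8190%.
WACC = 0.7102 × 8.4500% + 0.0856 × 5.4961% + 0.1013 × 3.7820% + 0.1030 × 4.8190% = 7.3506%.

7.35%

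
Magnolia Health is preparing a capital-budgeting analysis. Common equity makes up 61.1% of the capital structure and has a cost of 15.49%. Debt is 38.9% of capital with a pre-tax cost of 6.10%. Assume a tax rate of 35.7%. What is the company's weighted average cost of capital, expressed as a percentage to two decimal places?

After-tax cost of debt = 6.1% × (1 − 35.7%) = 3.9223%.
WACC = 0.611 × 15.4900% + 0.389 × 3.9223% = 10.9902%.

10.99%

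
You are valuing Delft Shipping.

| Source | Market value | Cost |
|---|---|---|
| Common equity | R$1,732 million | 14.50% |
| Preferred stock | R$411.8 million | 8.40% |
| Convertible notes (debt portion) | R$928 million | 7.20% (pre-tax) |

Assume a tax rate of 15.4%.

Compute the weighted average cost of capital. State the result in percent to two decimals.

11.14%

Total capital V = 1732 + 411.8 + 928 = 3071.8.
Equity: weight = 1732/3071.8 = 0.5638; cost = 14.5%.
Preferred: weight = 411.8/3071.8 = 0.1341; cost = 8.4%.
Convertible notes (debt portion): weight = 928/3071.8 = 0.3021; after-tax cost = 7.2% × (1 − 15.4%) = 6.0912%.
WACC = 0.5638 × 14.5000% + 0.1341 × 8.4000% + 0.3021 × 6.0912% = 11.1419%.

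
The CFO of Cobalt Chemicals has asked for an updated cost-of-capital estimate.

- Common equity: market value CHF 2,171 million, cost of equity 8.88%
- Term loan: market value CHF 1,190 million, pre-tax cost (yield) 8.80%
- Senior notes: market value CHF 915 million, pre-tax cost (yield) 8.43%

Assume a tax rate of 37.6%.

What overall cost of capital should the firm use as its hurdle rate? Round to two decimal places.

Total capital V = 2171 + 1190 + 915 = 4276.
Equity: weight = 2171/4276 = 0.5077; cost = 8.88%.
Term loan: weight = 1190/4276 = 0.2783; after-tax cost = 8.8% × (1 − 37.6%) = 5.4912%.
Senior notes: weight = 915/4276 = 0.2140; after-tax cost = 8.43% × (1 − 37.6%) = 5.2603%.
WACC = 0.5077 × 8.8800% + 0.2783 × 5.4912% + 0.2140 × 5.2603% = 7.1623%.

7.16%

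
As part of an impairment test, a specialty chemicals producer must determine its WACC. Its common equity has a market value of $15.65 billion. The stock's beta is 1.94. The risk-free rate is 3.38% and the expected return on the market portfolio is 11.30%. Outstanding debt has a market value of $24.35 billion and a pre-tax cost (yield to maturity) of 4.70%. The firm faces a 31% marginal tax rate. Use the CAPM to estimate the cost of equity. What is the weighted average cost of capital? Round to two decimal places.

Market risk premium = 11.3% − 3.38% = 7.92%.
Cost of equity via CAPM: Re = 3.38% + 1.94 × 7.92% = 18.7448%.
Total capital V = 15.65 + 24.35 = 40.
Equity: weight = 15.65/40 = 0.3912; cost = 18.7448%.
Debt: weight = 24.35/40 = 0.6088; after-tax cost = 4.7% × (1 − 31%) = 3.2430%.
WACC = 0.3912 × 18.7448% + 0.6088 × 3.2430% = 9.3081%.

9.31%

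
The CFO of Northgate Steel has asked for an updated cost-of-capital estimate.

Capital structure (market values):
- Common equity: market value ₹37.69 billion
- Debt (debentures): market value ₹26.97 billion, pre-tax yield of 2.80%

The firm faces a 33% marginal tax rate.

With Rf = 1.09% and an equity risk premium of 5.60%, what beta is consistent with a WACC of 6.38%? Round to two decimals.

1.52

Total capital V = 37.69 + 26.97 = 64.66.
Equity weight = 37.69/64.66 = 0.5829.
Debentures weight = 26.97/64.66 = 0.4171.
Debt contribution = 0.4171 × 2.8% × (1 − 33%) = 0.7825%.
Required equity contribution = 6.38% − 0.7825% = 5.5975%  ⇒  Re = 9.6029%.
CAPM: 9.6029% = 1.09% + β × 5.6%  ⇒  β = 1.5202.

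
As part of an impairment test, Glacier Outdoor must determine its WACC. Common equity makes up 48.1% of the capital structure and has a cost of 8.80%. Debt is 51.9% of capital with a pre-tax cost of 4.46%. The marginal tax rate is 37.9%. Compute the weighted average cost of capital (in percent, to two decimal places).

After-tax cost of debt = 4.46% × (1 − 37.9%) = 2.7697%.
WACC = 0.481 × 8.8000% + 0.519 × 2.7697% = 5.6703%.

5.67%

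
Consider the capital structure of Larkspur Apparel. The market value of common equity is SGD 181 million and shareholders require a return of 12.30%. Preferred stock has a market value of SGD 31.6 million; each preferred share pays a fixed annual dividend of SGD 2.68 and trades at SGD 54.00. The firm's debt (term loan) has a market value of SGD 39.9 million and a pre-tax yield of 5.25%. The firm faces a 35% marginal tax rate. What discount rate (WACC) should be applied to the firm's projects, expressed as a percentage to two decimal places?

9.98%

Cost of preferred: Rp = 2.68 / 54.0 = 4.9630%.
Total capital V = 181 + 31.6 + 39.9 = 252.5.
Equity: weight = 181/252.5 = 0.7168; cost = 12.3%.
Preferred: weight = 31.6/252.5 = 0.1251; cost = 4.963%.
Term loan: weight = 39.9/252.5 = 0.1580; after-tax cost = 5.25% × (1 − 35%) = 3.4125%.
WACC = 0.7168 × 12.3000% + 0.1251 × 4.9630% + 0.1580 × 3.4125% = 9.9774%.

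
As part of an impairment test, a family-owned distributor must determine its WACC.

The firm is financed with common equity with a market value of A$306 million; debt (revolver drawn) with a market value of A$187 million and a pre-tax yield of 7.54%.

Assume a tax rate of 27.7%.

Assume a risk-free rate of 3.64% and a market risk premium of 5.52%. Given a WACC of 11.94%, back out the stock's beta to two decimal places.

Total capital V = 306 + 187 = 493.
Equity weight = 306/493 = 0.6207.
Revolver drawn weight = 187/493 = 0.3793.
Debt contribution = 0.3793 × 7.54% × (1 − 27.7%) = 2.0678%.
Required equity contribution = 11.94% − 2.0678% = 9.8722%  ⇒  Re = 15.9052%.
CAPM: 15.9052% = 3.64% + β × 5.52%  ⇒  β = 2.2220.

2.22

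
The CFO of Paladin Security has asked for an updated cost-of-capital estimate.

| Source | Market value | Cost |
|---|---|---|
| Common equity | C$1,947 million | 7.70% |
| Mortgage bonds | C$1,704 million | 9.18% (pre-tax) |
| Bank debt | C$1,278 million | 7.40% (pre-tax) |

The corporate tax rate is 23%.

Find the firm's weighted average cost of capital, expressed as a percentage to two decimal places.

6.96%

Total capital V = 1947 + 1704 + 1278 = 4929.
Equity: weight = 1947/4929 = 0.3950; cost = 7.7%.
Mortgage bonds: weight = 1704/4929 = 0.3457; after-tax cost = 9.18% × (1 − 23%) = 7.0686%.
Bank debt: weight = 1278/4929 = 0.2593; after-tax cost = 7.4% × (1 − 23%) = 5.6980%.
WACC = 0.3950 × 7.7000% + 0.3457 × 7.0686% + 0.2593 × 5.6980% = 6.9626%.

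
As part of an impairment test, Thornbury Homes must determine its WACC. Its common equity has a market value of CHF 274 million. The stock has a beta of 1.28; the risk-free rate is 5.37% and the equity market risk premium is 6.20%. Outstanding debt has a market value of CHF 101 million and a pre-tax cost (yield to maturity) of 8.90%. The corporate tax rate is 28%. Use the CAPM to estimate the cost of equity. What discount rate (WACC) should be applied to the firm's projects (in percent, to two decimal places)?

Cost of equity via CAPM: Re = 5.37% + 1.28 × 6.2% = 13.3060%.
Total capital V = 274 + 101 = 375.
Equity: weight = 274/375 = 0.7307; cost = 13.306%.
Debt: weight = 101/375 = 0.2693; after-tax cost = 8.9% × (1 − 28%) = 6.4080%.
WACC = 0.7307 × 13.3060% + 0.2693 × 6.4080% = 11.4481%.

11.45%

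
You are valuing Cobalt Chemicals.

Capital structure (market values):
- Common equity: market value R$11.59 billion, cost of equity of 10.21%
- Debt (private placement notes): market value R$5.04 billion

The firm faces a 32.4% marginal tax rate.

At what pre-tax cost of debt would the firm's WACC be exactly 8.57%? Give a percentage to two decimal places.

7.10%

Total capital V = 11.59 + 5.04 = 16.63.
Equity weight = 11.59/16.63 = 0.6969.
Private placement notes weight = 5.04/16.63 = 0.3031.
Equity contribution = 0.6969 × 10.21% = 7.1157%.
Remaining for debt = 8.57% − 7.1157% = 1.4543%.
Rd × (1 − 32.4%) × 0.3031 = 1.4543%  ⇒  Rd = 7.0986%.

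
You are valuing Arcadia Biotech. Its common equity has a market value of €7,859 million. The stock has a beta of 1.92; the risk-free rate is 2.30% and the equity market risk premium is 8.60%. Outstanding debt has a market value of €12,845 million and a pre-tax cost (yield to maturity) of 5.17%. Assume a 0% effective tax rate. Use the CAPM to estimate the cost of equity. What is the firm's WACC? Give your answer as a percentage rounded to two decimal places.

10.35%

Cost of equity via CAPM: Re = 2.3% + 1.92 × 8.6% = 18.8120%.
Total capital V = 7859 + 12845 = 20704.
Equity: weight = 7859/20704 = 0.3796; cost = 18.812%.
Debt: weight = 12845/20704 = 0.6204; after-tax cost = 5.17% × (1 − 0%) = 5.1700%.
WACC = 0.3796 × 18.8120% + 0.6204 × 5.1700% = 10.3483%.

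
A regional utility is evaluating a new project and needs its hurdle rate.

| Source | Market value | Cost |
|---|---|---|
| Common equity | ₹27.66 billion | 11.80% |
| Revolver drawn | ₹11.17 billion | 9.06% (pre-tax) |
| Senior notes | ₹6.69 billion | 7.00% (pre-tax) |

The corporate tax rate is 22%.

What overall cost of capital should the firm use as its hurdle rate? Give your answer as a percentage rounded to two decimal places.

9.71%

Total capital V = 27.66 + 11.17 + 6.69 = 45.52.
Equity: weight = 27.66/45.52 = 0.6076; cost = 11.8%.
Revolver drawn: weight = 11.17/45.52 = 0.2454; after-tax cost = 9.06% × (1 − 22%) = 7.0668%.
Senior notes: weight = 6.69/45.52 = 0.1470; after-tax cost = 7% × (1 − 22%) = 5.4600%.
WACC = 0.6076 × 11.8000% + 0.2454 × 7.0668% + 0.1470 × 5.4600% = 9.7068%.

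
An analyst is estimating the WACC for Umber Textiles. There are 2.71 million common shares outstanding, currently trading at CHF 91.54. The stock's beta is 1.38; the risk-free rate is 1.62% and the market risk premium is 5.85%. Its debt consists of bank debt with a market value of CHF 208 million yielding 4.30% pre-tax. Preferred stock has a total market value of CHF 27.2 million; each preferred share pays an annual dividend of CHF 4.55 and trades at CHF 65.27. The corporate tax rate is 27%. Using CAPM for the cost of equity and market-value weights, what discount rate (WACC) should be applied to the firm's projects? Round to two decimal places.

6.72%

Cost of equity via CAPM: Re = 1.62% + 1.38 × 5.85% = 9.6930%.
Cost of preferred: Rp = 4.55 / 65.27 = 6.9710%.
Market value of equity E = 91.54 × 2.71m = 248.0734m.
Total capital V = 248.0734 + 27.2 + 208 = 483.2734.
Equity: weight = 248.0734/483.2734 = 0.5133; cost = 9.693%.
Preferred: weight = 27.2/483.2734 = 0.0563; cost = 6.971%.
Bank debt: weight = 208/483.2734 = 0.4304; after-tax cost = 4.3% × (1 − 27%) = 3.1390%.
WACC = 0.5133 × 9.6930% + 0.0563 × 6.9710% + 0.4304 × 3.1390% = 6.7190%.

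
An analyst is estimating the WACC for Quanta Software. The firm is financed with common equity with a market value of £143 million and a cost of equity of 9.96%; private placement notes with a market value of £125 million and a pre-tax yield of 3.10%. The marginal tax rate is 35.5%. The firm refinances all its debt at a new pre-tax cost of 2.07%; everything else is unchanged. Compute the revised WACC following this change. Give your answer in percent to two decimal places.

5.94%

After the change:
Total capital V = 143 + 125 = 268.
Equity: weight = 143/268 = 0.5336; cost = 9.96%.
Private placement notes: weight = 125/268 = 0.4664; after-tax cost = 2.07% × (1 − 35.5%) = 1.3351%.
WACC = 0.5336 × 9.9600% + 0.4664 × 1.3351% = 5.9372%.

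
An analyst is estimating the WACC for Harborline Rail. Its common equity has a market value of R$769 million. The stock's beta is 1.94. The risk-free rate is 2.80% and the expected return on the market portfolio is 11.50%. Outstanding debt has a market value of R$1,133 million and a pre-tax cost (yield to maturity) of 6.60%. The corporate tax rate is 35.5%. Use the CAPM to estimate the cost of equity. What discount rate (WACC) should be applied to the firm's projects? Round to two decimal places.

10.49%

Market risk premium = 11.5% − 2.8% = 8.7%.
Cost of equity via CAPM: Re = 2.8% + 1.94 × 8.7% = 19.6780%.
Total capital V = 769 + 1133 = 1902.
Equity: weight = 769/1902 = 0.4043; cost = 19.678%.
Debt: weight = 1133/1902 = 0.5957; after-tax cost = 6.6% × (1 − 35.5%) = 4.2570%.
WACC = 0.4043 × 19.6780% + 0.5957 × 4.2570% = 10.4919%.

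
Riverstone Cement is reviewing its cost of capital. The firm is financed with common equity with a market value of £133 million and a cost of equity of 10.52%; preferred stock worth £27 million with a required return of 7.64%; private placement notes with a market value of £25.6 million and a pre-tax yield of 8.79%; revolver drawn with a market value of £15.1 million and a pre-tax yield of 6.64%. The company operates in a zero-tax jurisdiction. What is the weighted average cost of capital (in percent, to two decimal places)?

9.62%

Total capital V = 133 + 27 + 25.6 + 15.1 = 200.7.
Equity: weight = 133/200.7 = 0.6627; cost = 10.52%.
Preferred: weight = 27/200.7 = 0.1345; cost = 7.64%.
Private placement notes: weight = 25.6/200.7 = 0.1276; after-tax cost = 8.79% × (1 − 0%) = 8.7900%.
Revolver drawn: weight = 15.1/200.7 = 0.0752; after-tax cost = 6.64% × (1 − 0%) = 6.6400%.
WACC = 0.6627 × 10.5200% + 0.1345 × 7.6400% + 0.1276 × 8.7900% + 0.0752 × 6.6400% = 9.6200%.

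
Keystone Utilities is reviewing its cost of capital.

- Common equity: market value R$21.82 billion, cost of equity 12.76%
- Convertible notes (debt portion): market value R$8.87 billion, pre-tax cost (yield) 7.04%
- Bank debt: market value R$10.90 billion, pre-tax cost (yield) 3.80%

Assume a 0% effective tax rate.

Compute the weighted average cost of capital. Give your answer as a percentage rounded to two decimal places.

9.19%

Total capital V = 21.82 + 8.87 + 10.9 = 41.59.
Equity: weight = 21.82/41.59 = 0.5246; cost = 12.76%.
Convertible notes (debt portion): weight = 8.87/41.59 = 0.2133; after-tax cost = 7.04% × (1 − 0%) = 7.0400%.
Bank debt: weight = 10.9/41.59 = 0.2621; after-tax cost = 3.8% × (1 − 0%) = 3.8000%.
WACC = 0.5246 × 12.7600% + 0.2133 × 7.0400% + 0.2621 × 3.8000% = 9.1918%.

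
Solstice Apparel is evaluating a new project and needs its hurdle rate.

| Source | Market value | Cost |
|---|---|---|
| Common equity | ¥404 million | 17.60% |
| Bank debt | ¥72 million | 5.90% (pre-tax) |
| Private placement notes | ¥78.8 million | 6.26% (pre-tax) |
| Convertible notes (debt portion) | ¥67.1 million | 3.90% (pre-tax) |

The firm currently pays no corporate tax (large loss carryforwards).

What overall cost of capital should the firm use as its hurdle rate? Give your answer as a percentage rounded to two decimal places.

13.33%

Total capital V = 404 + 72 + 78.8 + 67.1 = 621.9.
Equity: weight = 404/621.9 = 0.6496; cost = 17.6%.
Bank debt: weight = 72/621.9 = 0.1158; after-tax cost = 5.9% × (1 − 0%) = 5.9000%.
Private placement notes: weight = 78.8/621.9 = 0.1267; after-tax cost = 6.26% × (1 − 0%) = 6.2600%.
Convertible notes (debt portion): weight = 67.1/621.9 = 0.1079; after-tax cost = 3.9% × (1 − 0%) = 3.9000%.
WACC = 0.6496 × 17.6000% + 0.1158 × 5.9000% + 0.1267 × 6.2600% + 0.1079 × 3.9000% = 13.3304%.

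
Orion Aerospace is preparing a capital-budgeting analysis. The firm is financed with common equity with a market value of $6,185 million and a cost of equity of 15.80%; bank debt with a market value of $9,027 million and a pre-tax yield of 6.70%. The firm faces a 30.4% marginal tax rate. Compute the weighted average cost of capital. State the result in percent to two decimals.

9.19%

Total capital V = 6185 + 9027 = 15212.
Equity: weight = 6185/15212 = 0.4066; cost = 15.8%.
Bank debt: weight = 9027/15212 = 0.5934; after-tax cost = 6.7% × (1 − 30.4%) = 4.6632%.
WACC = 0.4066 × 15.8000% + 0.5934 × 4.6632% = 9.1913%.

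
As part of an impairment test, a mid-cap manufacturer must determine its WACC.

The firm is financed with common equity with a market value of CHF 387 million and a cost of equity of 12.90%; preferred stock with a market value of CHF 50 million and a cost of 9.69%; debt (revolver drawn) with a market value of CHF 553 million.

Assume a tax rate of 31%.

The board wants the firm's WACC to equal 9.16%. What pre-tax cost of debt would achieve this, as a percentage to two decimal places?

Total capital V = 387 + 50 + 553 = 990.
Equity weight = 387/990 = 0.3909.
Preferred weight = 50/990 = 0.0505.
Revolver drawn weight = 553/990 = 0.5586.
Equity contribution = 0.3909 × 12.9% = 5.0427%.
Preferred contribution = 0.0505 × 9.69% = 0.4894%.
Remaining for debt = 9.16% − 5.5321% = 3.6279%.
Rd × (1 − 31%) × 0.5586 = 3.6279%  ⇒  Rd = 9.4127%.

9.41%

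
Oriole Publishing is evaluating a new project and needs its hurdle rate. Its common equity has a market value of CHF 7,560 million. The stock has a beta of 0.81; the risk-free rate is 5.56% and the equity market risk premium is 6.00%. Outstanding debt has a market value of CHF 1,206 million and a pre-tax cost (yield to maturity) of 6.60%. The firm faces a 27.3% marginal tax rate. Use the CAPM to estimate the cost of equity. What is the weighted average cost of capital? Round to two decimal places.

Cost of equity via CAPM: Re = 5.56% + 0.81 × 6.0% = 10.4200%.
Total capital V = 7560 + 1206 = 8766.
Equity: weight = 7560/8766 = 0.8624; cost = 10.42%.
Debt: weight = 1206/8766 = 0.1376; after-tax cost = 6.6% × (1 − 27.3%) = 4.7982%.
WACC = 0.8624 × 10.4200% + 0.1376 × 4.7982% = 9.6466%.

9.65%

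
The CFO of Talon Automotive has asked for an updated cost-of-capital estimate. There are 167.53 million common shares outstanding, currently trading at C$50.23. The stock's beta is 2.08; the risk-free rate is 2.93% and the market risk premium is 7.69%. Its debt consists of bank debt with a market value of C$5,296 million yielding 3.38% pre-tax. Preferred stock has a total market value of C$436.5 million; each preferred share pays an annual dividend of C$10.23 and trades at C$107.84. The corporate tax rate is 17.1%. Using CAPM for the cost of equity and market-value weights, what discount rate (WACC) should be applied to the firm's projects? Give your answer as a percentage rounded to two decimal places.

12.60%

Cost of equity via CAPM: Re = 2.93% + 2.08 × 7.69% = 18.9252%.
Cost of preferred: Rp = 10.23 / 107.84 = 9.4863%.
Market value of equity E = 50.23 × 167.53m = 8415.0319m.
Total capital V = 8415.0319 + 436.5 + 5296 = 14147.5319.
Equity: weight = 8415.0319/14147.5319 = 0.5948; cost = 18.9252%.
Preferred: weight = 436.5/14147.5319 = 0.0309; cost = 9.4863%.
Bank debt: weight = 5296/14147.5319 = 0.3743; after-tax cost = 3.38% × (1 − 17.1%) = 2.8020%.
WACC = 0.5948 × 18.9252% + 0.0309 × 9.4863% + 0.3743 × 2.8020% = 12.5984%.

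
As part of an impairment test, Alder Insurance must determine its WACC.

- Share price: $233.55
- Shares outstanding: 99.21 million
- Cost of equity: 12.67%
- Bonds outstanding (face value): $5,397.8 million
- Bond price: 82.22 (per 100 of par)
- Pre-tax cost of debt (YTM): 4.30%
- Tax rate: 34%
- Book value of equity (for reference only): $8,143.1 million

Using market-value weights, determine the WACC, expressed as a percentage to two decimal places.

Market value of equity E = 233.55 × 99.21m = 23170.4955m. Market value of debt D = 5397.8m × 82.22/100 = 4438.07116m.
Total capital V = 23170.4955 + 4438.07116 = 27608.56666.
Equity: weight = 23170.4955/27608.56666 = 0.8393; cost = 12.67%.
Bonds outstanding: weight = 4438.07116/27608.56666 = 0.1607; after-tax cost = 4.3% × (1 − 34%) = 2.8380%.
WACC = 0.8393 × 12.6700% + 0.1607 × 2.8380% = 11.0895%.

11.09%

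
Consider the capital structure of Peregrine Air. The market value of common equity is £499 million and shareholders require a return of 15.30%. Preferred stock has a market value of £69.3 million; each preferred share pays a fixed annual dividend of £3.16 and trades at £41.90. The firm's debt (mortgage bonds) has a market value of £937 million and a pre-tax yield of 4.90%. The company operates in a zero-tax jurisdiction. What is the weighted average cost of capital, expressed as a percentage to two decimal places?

8.47%

Cost of preferred: Rp = 3.16 / 41.9 = 7.5418%.
Total capital V = 499 + 69.3 + 937 = 1505.3.
Equity: weight = 499/1505.3 = 0.3315; cost = 15.3%.
Preferred: weight = 69.3/1505.3 = 0.0460; cost = 7.5418%.
Mortgage bonds: weight = 937/1505.3 = 0.6225; after-tax cost = 4.9% × (1 − 0%) = 4.9000%.
WACC = 0.3315 × 15.3000% + 0.0460 × 7.5418% + 0.6225 × 4.9000% = 8.4692%.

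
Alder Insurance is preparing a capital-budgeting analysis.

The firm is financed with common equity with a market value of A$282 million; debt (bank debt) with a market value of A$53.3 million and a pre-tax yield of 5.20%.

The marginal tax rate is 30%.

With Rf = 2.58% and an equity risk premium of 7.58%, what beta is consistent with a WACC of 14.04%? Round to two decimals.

1.77

Total capital V = 282 + 53.3 = 335.3.
Equity weight = 282/335.3 = 0.8410.
Bank debt weight = 53.3/335.3 = 0.1590.
Debt contribution = 0.1590 × 5.2% × (1 − 30%) = 0.5786%.
Required equity contribution = 14.04% − 0.5786% = 13.4614%  ⇒  Re = 16.0057%.
CAPM: 16.0057% = 2.58% + β × 7.58%  ⇒  β = 1.7712.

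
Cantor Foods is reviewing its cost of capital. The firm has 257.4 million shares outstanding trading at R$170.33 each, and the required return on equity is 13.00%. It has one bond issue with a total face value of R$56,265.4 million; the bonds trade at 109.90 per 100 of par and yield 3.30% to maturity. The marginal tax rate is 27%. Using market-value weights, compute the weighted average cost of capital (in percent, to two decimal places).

Market value of equity E = 170.33 × 257.4m = 43842.942m. Market value of debt D = 56265.4m × 109.9/100 = 61835.6746m.
Total capital V = 43842.942 + 61835.6746 = 105678.6166.
Equity: weight = 43842.942/105678.6166 = 0.4149; cost = 13%.
Bonds outstanding: weight = 61835.6746/105678.6166 = 0.5851; after-tax cost = 3.3% × (1 − 27%) = 2.4090%.
WACC = 0.4149 × 13.0000% + 0.5851 × 2.4090% = 6.8029%.

6.80%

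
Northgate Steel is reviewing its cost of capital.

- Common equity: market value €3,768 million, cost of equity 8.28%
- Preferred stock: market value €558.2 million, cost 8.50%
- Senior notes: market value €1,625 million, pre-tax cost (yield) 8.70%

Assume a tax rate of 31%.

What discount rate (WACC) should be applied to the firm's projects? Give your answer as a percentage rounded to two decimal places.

7.68%

Total capital V = 3768 + 558.2 + 1625 = 5951.2.
Equity: weight = 3768/5951.2 = 0.6331; cost = 8.28%.
Preferred: weight = 558.2/5951.2 = 0.0938; cost = 8.5%.
Senior notes: weight = 1625/5951.2 = 0.2731; after-tax cost = 8.7% × (1 − 31%) = 6.0030%.
WACC = 0.6331 × 8.2800% + 0.0938 × 8.5000% + 0.2731 × 6.0030% = 7.6789%.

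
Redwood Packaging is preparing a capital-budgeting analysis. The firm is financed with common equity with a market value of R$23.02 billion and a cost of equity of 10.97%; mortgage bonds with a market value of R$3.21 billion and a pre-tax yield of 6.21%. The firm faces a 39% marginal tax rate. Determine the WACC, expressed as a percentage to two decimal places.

Total capital V = 23.02 + 3.21 = 26.23.
Equity: weight = 23.02/26.23 = 0.8776; cost = 10.97%.
Mortgage bonds: weight = 3.21/26.23 = 0.1224; after-tax cost = 6.21% × (1 − 39%) = 3.7881%.
WACC = 0.8776 × 10.9700% + 0.1224 × 3.7881% = 10.0911%.

10.09%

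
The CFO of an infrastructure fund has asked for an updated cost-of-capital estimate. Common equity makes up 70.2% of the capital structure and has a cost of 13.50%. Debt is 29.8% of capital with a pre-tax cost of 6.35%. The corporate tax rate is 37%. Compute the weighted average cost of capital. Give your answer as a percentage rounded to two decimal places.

After-tax cost of debt = 6.35% × (1 − 37%) = 4.0005%.
WACC = 0.702 × 13.5000% + 0.298 × 4.0005% = 10.6691%.

10.67%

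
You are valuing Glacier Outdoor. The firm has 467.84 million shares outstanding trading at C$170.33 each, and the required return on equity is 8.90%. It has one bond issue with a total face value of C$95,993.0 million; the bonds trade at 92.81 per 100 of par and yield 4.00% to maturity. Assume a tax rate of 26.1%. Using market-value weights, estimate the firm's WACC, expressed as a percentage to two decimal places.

5.76%

Market value of equity E = 170.33 × 467.84m = 79687.1872m. Market value of debt D = 95993m × 92.81/100 = 89091.1033m.
Total capital V = 79687.1872 + 89091.1033 = 168778.2905.
Equity: weight = 79687.1872/168778.2905 = 0.4721; cost = 8.9%.
Bonds outstanding: weight = 89091.1033/168778.2905 = 0.5279; after-tax cost = 4% × (1 − 26.1%) = 2.9560%.
WACC = 0.4721 × 8.9000% + 0.5279 × 2.9560% = 5.7624%.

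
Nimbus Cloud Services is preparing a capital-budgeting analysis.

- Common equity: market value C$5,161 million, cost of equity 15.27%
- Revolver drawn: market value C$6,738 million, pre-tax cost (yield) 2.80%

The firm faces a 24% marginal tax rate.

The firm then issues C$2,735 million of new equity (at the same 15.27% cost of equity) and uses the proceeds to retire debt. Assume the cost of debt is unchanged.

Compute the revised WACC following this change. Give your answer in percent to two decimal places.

10.85%

After the change:
Total capital V = 7896 + 4003 = 11899.
Equity: weight = 7896/11899 = 0.6636; cost = 15.27%.
Revolver drawn: weight = 4003/11899 = 0.3364; after-tax cost = 2.8% × (1 − 24%) = 2.1280%.
WACC = 0.6636 × 15.2700% + 0.3364 × 2.1280% = 10.8488%.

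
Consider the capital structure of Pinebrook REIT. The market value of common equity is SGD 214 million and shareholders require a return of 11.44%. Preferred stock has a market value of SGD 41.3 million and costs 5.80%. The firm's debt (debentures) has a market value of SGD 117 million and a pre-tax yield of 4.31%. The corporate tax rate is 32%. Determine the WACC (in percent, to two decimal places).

Total capital V = 214 + 41.3 + 117 = 372.3.
Equity: weight = 214/372.3 = 0.5748; cost = 11.44%.
Preferred: weight = 41.3/372.3 = 0.1109; cost = 5.8%.
Debentures: weight = 117/372.3 = 0.3143; after-tax cost = 4.31% × (1 − 32%) = 2.9308%.
WACC = 0.5748 × 11.4400% + 0.1109 × 5.8000% + 0.3143 × 2.9308% = 8.1402%.

8.14%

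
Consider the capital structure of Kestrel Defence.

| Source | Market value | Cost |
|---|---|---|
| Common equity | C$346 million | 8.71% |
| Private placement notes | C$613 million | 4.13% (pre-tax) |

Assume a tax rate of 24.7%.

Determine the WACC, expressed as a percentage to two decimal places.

5.13%

Total capital V = 346 + 613 = 959.
Equity: weight = 346/959 = 0.3608; cost = 8.71%.
Private placement notes: weight = 613/959 = 0.6392; after-tax cost = 4.13% × (1 − 24.7%) = 3.1099%.
WACC = 0.3608 × 8.7100% + 0.6392 × 3.1099% = 5.1304%.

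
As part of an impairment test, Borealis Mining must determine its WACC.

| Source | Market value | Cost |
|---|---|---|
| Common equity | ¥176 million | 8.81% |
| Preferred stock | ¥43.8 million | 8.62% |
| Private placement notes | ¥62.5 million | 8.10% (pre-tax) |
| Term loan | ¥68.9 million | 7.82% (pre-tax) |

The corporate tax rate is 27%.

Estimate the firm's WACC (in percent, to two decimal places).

Total capital V = 176 + 43.8 + 62.5 + 68.9 = 351.2.
Equity: weight = 176/351.2 = 0.5011; cost = 8.81%.
Preferred: weight = 43.8/351.2 = 0.1247; cost = 8.62%.
Private placement notes: weight = 62.5/351.2 = 0.1780; after-tax cost = 8.1% × (1 − 27%) = 5.9130%.
Term loan: weight = 68.9/351.2 = 0.1962; after-tax cost = 7.82% × (1 − 27%) = 5.7086%.
WACC = 0.5011 × 8.8100% + 0.1247 × 8.6200% + 0.1780 × 5.9130% + 0.1962 × 5.7086% = 7.6623%.

7.66%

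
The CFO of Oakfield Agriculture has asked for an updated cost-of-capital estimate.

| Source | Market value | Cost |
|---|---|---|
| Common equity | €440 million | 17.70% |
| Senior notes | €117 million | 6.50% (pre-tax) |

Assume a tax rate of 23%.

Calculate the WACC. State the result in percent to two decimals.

Total capital V = 440 + 117 = 557.
Equity: weight = 440/557 = 0.7899; cost = 17.7%.
Senior notes: weight = 117/557 = 0.2101; after-tax cost = 6.5% × (1 − 23%) = 5.0050%.
WACC = 0.7899 × 17.7000% + 0.2101 × 5.0050% = 15.0334%.

15.03%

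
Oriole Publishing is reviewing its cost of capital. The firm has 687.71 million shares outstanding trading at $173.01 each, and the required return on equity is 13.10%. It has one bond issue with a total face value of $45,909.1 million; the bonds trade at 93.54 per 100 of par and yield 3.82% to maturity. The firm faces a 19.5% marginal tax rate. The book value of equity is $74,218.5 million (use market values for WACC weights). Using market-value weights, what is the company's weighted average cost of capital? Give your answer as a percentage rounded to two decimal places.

10.44%

Market value of equity E = 173.01 × 687.71m = 118980.7071m. Market value of debt D = 45909.1m × 93.54/100 = 42943.37214m.
Total capital V = 118980.7071 + 42943.37214 = 161924.07924.
Equity: weight = 118980.7071/161924.07924 = 0.7348; cost = 13.1%.
Bonds outstanding: weight = 42943.37214/161924.07924 = 0.2652; after-tax cost = 3.82% × (1 − 19.5%) = 3.0751%.
WACC = 0.7348 × 13.1000% + 0.2652 × 3.0751% = 10.4413%.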